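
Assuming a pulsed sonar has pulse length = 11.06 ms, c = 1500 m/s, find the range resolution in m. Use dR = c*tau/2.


8.295 m


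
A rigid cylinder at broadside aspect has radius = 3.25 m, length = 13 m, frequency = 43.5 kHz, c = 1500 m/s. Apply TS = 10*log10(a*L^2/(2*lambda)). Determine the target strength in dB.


lambda = 1500/43500 = 0.03448 m
TS = 10*log10(3.25*13^2/(2*0.03448)) = 39.01

39.01 dB


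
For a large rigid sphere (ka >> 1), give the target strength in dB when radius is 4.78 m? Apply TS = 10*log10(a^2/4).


7.57 dB


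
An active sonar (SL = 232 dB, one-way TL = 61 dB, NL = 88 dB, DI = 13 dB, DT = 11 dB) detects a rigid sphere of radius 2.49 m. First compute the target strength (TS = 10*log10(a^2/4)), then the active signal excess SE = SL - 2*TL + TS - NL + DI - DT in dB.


Step 1: TS = 10*log10(2.49^2/4) = 1.9 dB
Step 2: SE = SL - 2*TL + TS - NL + DI - DT = 232 - 2*61 + (1.9) - 88 + 13 - 11 = 25.9

25.9 dB


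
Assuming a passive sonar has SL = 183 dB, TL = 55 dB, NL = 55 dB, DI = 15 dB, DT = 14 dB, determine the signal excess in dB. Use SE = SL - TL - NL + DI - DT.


SE = SL - TL - NL + DI - DT = 183 - 55 - 55 + 15 - 14 = 74

74 dB


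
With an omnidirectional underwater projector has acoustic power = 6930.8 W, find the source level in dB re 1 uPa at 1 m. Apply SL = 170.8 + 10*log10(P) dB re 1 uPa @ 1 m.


209.21 dB


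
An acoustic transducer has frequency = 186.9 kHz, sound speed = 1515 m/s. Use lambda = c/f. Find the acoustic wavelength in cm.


0.81 cm


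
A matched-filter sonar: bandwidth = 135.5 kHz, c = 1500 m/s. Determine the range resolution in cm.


dR = c/(2*BW) = 1500 / (2 * 135.5e3) = 0.0055 m = 0.55 cm

0.55 cm


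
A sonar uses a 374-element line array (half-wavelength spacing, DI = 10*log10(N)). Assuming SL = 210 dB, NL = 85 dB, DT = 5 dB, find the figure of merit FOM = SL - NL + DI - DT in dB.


Step 1: DI = 10*log10(374) = 25.73 dB
Step 2: FOM = SL - NL + DI - DT = 210 - 85 + 25.73 - 5 = 145.73

145.73 dB


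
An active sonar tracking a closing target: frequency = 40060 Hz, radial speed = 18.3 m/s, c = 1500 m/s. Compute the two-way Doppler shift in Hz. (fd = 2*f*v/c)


977.46 Hz


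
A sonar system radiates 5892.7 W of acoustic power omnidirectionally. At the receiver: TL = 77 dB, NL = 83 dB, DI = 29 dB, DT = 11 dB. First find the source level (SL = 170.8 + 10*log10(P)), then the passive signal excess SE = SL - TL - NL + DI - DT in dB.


Step 1: SL = 170.8 + 10*log10(5892.7) = 208.5 dB
Step 2: SE = SL - TL - NL + DI - DT = 208.5 - 77 - 83 + 29 - 11 = 66.5

66.5 dB


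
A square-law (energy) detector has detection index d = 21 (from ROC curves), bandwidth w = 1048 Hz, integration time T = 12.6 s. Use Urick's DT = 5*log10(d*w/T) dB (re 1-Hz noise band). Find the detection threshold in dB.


DT = 5*log10(d*w/T) = 5*log10(21 * 1048 / 12.6) = 5*log10(1746.67) = 16.21

16.21 dB


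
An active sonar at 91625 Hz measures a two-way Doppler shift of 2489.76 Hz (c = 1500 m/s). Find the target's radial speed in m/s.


20.38 m/s


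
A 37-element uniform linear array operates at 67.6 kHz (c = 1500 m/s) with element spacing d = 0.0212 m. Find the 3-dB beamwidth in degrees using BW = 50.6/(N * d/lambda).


Step 1: lambda = 1500/67600 = 0.02219 m
Step 2: d/lambda = 0.0212/0.02219 = 0.9554
Step 3: BW = 50.6/(N * d/lambda) = 50.6/(37 * 0.9554) = 1.43

1.43 deg


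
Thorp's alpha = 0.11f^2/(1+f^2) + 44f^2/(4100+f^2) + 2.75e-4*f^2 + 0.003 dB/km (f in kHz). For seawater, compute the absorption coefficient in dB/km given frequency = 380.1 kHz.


82.63 dB/km


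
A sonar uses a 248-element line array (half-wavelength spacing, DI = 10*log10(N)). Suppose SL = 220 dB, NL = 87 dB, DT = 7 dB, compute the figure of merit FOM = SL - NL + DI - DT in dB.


Step 1: DI = 10*log10(248) = 23.94 dB
Step 2: FOM = SL - NL + DI - DT = 220 - 87 + 23.94 - 7 = 149.94

149.94 dB


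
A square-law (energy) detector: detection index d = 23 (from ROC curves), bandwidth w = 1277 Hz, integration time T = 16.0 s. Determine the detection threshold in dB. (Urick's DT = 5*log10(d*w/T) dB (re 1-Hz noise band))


16.32 dB


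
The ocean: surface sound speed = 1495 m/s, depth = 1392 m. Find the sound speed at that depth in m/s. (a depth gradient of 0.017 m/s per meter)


c = 1495 + 0.017 * 1392 = 1518.664

1518.664 m/s


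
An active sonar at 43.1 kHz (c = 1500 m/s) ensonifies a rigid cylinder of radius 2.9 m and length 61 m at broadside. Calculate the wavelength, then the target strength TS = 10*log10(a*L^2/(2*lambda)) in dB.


Step 1: lambda = c/f = 1500/43100 = 0.0348 m
Step 2: TS = 10*log10(a*L^2/(2*lambda)) = 10*log10(2.9*61^2/(2*0.0348)) = 51.9

51.9 dB


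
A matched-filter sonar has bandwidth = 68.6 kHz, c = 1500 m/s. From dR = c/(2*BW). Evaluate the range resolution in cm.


1.09 cm


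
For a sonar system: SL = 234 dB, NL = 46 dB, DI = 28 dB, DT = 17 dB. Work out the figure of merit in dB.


FOM = SL - NL + DI - DT = 234 - 46 + 28 - 17 = 199

199 dB


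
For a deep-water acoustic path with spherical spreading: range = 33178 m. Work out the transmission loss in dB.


TL = 20*log10(33178) = 90.42

90.42 dB


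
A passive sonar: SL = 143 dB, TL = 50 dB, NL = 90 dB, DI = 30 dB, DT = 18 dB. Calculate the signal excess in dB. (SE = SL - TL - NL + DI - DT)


SE = SL - TL - NL + DI - DT = 143 - 50 - 90 + 30 - 18 = 15

15 dB


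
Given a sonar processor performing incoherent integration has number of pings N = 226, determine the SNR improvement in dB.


Gain = 5*log10(226) = 11.77

11.77 dB


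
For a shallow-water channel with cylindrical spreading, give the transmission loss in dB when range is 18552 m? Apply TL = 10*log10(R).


TL = 10*log10(18552) = 42.68

42.68 dB


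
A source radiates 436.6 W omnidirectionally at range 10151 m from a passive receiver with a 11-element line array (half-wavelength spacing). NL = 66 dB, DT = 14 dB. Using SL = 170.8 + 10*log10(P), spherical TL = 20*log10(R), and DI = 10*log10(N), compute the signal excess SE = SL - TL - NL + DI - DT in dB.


Step 1: SL = 170.8 + 10*log10(436.6) = 197.2 dB
Step 2: TL = 20*log10(10151) = 80.13 dB
Step 3: DI = 10*log10(11) = 10.41 dB
Step 4: SE = SL - TL - NL + DI - DT = 197.2 - 80.13 - 66 + 10.41 - 14 = 47.48

47.48 dB


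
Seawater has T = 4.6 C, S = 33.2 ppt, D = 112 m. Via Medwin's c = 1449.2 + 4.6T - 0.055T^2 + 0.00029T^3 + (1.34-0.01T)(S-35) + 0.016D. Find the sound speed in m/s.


c = 1449.2 + 4.6*4.6 - 0.055*4.6^2 + 0.00029*4.6^3 + (1.34 - 0.01*4.6)*(33.2 - 35) + 0.016*112 = 1468.69

1468.69 m/s


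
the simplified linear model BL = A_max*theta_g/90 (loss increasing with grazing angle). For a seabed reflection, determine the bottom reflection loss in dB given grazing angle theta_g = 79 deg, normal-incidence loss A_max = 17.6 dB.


15.45 dB


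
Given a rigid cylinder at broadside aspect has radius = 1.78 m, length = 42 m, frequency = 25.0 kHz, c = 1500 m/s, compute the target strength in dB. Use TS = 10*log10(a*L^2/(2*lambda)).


lambda = 1500/25000 = 0.06 m
TS = 10*log10(1.78*42^2/(2*0.06)) = 44.18

44.18 dB


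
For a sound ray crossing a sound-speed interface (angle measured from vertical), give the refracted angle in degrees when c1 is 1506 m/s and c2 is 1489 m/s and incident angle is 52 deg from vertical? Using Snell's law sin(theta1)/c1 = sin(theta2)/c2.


sin(theta2) = (c2/c1)*sin(theta1) = (1489/1506)*sin(52 deg) = 0.77912
theta2 = arcsin(0.77912) = 51.18

51.18 deg


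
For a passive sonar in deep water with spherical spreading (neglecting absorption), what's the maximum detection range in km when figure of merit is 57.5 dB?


0.75 km


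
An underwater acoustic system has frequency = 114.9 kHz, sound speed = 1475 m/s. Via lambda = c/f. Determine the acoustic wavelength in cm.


lambda = c/f = 1475 / 114900 = 0.0128 m = 1.28 cm

1.28 cm


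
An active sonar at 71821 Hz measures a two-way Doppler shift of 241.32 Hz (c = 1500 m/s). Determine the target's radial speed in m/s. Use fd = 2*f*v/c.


2.52 m/s


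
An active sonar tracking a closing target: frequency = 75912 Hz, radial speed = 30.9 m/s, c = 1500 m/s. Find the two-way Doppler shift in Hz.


fd = 2*f*v/c = 2 * 75912 * 30.9 / 1500 = 3127.57

3127.57 Hz


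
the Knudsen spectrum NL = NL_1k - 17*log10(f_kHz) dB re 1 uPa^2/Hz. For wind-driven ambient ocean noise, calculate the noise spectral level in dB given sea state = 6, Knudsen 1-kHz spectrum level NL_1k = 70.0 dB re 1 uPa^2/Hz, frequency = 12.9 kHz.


51.12 dB


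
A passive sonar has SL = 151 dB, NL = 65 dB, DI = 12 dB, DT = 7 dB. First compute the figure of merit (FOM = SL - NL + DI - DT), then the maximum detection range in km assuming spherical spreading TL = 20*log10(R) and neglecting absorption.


Step 1: FOM = SL - NL + DI - DT = 151 - 65 + 12 - 7 = 91 dB
Step 2: at max range FOM = TL = 20*log10(R), so R = 10^(91/20) = 35481.34 m = 35.48 km

35.48 km


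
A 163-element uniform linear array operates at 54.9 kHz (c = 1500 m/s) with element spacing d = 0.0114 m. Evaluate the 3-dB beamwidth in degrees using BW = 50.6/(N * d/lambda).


0.74 deg


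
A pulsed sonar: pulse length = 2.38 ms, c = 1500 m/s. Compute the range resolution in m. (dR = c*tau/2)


dR = c*tau/2 = 1500 * 2.38e-3 / 2 = 1.785

1.785 m


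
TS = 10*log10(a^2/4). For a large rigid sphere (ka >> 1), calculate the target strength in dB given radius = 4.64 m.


TS = 10*log10(4.64^2 / 4) = 10*log10(5.3824) = 7.31

7.31 dB


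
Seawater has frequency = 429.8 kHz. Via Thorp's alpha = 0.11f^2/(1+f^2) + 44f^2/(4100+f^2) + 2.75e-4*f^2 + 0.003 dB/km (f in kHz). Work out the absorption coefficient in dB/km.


f^2 = 184728.04
alpha = 0.11*184728.04/(1+184728.04) + 44*184728.04/(4100+184728.04) + 2.75e-4*184728.04 + 0.003 = 93.958

93.958 dB/km


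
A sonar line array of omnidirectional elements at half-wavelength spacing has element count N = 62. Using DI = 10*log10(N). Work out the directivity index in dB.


DI = 10*log10(62) = 17.92

17.92 dB


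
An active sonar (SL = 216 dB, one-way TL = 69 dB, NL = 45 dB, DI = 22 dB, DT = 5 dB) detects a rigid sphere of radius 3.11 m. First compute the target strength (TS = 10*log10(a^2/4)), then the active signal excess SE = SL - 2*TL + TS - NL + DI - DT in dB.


Step 1: TS = 10*log10(3.11^2/4) = 3.83 dB
Step 2: SE = SL - 2*TL + TS - NL + DI - DT = 216 - 2*69 + (3.83) - 45 + 22 - 5 = 53.83

53.83 dB


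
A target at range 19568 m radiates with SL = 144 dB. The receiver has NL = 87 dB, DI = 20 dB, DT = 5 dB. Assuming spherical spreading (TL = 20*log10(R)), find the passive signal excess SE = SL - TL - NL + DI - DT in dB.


Step 1: TL = 20*log10(19568) = 85.83 dB
Step 2: SE = 144 - 85.83 - 87 + 20 - 5 = -13.83

-13.83 dB


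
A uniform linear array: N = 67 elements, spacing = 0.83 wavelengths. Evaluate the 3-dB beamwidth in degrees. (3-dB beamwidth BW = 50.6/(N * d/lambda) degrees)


BW = 50.6 / (67 * 0.83) = 50.6 / 55.61 = 0.91

0.91 deg


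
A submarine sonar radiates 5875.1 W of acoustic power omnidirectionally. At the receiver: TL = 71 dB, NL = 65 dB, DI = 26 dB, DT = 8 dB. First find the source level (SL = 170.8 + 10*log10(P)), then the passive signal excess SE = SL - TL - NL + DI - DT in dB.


Step 1: SL = 170.8 + 10*log10(5875.1) = 208.49 dB
Step 2: SE = SL - TL - NL + DI - DT = 208.49 - 71 - 65 + 26 - 8 = 90.49

90.49 dB


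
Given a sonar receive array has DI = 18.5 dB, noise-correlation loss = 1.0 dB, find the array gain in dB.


AG = DI - L_corr = 18.5 - 1.0 = 17.5

17.5 dB


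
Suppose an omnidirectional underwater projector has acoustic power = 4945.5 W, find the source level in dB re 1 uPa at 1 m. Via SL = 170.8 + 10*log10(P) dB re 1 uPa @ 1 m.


207.74 dB


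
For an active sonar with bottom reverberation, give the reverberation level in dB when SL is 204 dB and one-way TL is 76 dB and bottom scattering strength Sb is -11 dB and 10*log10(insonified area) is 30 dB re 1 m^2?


RL = SL - 2*TL + Sb + 10*log10(A) = 204 - 2*76 + (-11) + 30 = 71

71 dB


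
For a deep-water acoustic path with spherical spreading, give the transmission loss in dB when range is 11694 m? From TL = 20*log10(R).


TL = 20*log10(11694) = 81.36

81.36 dB


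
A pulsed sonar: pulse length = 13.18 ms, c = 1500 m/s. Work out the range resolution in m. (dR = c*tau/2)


dR = c*tau/2 = 1500 * 13.18e-3 / 2 = 9.885

9.885 m


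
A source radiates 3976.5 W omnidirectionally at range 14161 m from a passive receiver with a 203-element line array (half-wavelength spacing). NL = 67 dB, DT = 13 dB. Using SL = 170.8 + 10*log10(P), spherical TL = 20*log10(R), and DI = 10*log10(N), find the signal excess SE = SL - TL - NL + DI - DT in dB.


66.85 dB


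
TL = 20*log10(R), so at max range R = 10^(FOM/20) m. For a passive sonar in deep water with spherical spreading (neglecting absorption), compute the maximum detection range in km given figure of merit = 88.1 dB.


At max range FOM = TL, so 20*log10(R) = 88.1
R = 10^(88.1/20) = 25409.73 m = 25.41 km

25.41 km


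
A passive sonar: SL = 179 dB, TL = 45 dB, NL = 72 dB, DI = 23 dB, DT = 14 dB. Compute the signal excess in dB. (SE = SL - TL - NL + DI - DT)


71 dB


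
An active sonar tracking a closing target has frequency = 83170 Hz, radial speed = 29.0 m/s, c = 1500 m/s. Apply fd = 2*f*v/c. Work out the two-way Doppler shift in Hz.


3215.91 Hz


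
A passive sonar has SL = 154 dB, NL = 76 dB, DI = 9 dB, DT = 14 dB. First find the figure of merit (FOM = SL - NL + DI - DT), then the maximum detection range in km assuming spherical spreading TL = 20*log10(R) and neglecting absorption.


Step 1: FOM = SL - NL + DI - DT = 154 - 76 + 9 - 14 = 73 dB
Step 2: at max range FOM = TL = 20*log10(R), so R = 10^(73/20) = 4466.84 m = 4.47 km

4.47 km


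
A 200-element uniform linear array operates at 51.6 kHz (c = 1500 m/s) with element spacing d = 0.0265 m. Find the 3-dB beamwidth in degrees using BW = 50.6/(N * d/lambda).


Step 1: lambda = 1500/51600 = 0.02907 m
Step 2: d/lambda = 0.0265/0.02907 = 0.9116
Step 3: BW = 50.6/(N * d/lambda) = 50.6/(200 * 0.9116) = 0.28

0.28 deg


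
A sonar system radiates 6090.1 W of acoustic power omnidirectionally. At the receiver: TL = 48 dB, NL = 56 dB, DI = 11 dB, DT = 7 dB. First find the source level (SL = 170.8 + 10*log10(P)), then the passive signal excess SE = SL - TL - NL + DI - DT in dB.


Step 1: SL = 170.8 + 10*log10(6090.1) = 208.65 dB
Step 2: SE = SL - TL - NL + DI - DT = 208.65 - 48 - 56 + 11 - 7 = 108.65

108.65 dB


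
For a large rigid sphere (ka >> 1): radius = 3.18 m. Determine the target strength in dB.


TS = 10*log10(3.18^2 / 4) = 10*log10(2.5281) = 4.03

4.03 dB


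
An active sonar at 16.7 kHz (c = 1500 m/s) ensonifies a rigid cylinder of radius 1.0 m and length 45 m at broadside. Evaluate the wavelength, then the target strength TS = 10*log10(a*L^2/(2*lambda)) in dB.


Step 1: lambda = c/f = 1500/16700 = 0.08982 m
Step 2: TS = 10*log10(a*L^2/(2*lambda)) = 10*log10(1.0*45^2/(2*0.08982)) = 40.52

40.52 dB


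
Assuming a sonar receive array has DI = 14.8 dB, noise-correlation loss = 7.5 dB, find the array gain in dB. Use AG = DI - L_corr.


AG = DI - L_corr = 14.8 - 7.5 = 7.3

7.3 dB


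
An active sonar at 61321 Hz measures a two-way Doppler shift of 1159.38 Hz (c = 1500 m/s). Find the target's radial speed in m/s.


From fd = 2*f*v/c, v = c*fd/(2*f) = 1500 * 1159.38 / (2*61321) = 14.18

14.18 m/s


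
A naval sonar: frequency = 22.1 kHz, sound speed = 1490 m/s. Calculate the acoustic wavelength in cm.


lambda = c/f = 1490 / 22100 = 0.0674 m = 6.74 cm

6.74 cm


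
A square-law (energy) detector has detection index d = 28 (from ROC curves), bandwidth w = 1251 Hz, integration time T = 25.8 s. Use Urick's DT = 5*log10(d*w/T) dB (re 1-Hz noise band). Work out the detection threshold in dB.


15.66 dB


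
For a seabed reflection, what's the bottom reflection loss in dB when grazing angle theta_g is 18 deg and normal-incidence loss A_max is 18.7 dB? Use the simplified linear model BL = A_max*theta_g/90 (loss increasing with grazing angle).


BL = A_max * theta_g / 90 = 18.7 * 18 / 90 = 3.74

3.74 dB


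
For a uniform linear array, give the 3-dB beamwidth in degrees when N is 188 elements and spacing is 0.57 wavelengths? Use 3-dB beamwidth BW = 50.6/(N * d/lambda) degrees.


BW = 50.6 / (188 * 0.57) = 50.6 / 107.16 = 0.47

0.47 deg


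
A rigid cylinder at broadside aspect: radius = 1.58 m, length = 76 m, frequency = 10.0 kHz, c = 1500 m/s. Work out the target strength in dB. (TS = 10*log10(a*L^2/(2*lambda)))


lambda = 1500/10000 = 0.15 m
TS = 10*log10(1.58*76^2/(2*0.15)) = 44.83

44.83 dB


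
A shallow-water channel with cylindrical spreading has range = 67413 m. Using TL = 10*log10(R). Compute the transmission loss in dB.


TL = 10*log10(67413) = 48.29

48.29 dB


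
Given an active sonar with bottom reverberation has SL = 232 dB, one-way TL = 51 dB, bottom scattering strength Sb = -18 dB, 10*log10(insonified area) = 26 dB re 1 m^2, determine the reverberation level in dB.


138 dB


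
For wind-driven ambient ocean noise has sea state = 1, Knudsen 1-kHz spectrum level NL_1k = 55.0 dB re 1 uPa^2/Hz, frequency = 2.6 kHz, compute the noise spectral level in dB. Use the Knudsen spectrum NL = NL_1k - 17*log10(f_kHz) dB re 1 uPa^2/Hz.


47.95 dB


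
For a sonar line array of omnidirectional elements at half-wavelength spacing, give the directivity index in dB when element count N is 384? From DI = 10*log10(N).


DI = 10*log10(384) = 25.84

25.84 dB


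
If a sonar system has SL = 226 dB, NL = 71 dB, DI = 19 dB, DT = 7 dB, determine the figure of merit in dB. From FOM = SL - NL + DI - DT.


167 dB


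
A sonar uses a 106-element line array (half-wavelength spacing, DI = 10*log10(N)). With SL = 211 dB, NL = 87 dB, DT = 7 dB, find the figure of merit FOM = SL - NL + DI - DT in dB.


Step 1: DI = 10*log10(106) = 20.25 dB
Step 2: FOM = SL - NL + DI - DT = 211 - 87 + 20.25 - 7 = 137.25

137.25 dB


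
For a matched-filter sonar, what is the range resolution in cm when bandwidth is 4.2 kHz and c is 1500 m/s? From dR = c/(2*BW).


dR = c/(2*BW) = 1500 / (2 * 4.2e3) = 0.1786 m = 17.86 cm

17.86 cm


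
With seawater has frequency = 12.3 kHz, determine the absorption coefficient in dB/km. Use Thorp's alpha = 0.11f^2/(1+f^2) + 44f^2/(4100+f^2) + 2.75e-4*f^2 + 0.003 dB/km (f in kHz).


f^2 = 151.29
alpha = 0.11*151.29/(1+151.29) + 44*151.29/(4100+151.29) + 2.75e-4*151.29 + 0.003 = 1.72

1.72 dB/km


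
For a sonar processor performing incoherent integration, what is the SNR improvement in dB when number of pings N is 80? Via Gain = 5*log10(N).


9.52 dB


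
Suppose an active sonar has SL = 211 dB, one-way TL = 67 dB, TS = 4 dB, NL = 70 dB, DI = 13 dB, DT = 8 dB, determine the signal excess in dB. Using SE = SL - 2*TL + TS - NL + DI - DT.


16 dB


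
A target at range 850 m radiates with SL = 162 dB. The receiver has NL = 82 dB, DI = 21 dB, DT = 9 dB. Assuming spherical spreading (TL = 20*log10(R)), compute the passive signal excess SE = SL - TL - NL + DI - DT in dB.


Step 1: TL = 20*log10(850) = 58.59 dB
Step 2: SE = 162 - 58.59 - 82 + 21 - 9 = 33.41

33.41 dB


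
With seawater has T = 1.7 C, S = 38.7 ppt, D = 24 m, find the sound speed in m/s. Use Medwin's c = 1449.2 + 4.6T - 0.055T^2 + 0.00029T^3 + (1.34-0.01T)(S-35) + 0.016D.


1462.14 m/s


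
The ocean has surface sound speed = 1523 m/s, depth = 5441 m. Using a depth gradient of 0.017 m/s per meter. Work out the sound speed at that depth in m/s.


c = 1523 + 0.017 * 5441 = 1615.497

1615.497 m/s


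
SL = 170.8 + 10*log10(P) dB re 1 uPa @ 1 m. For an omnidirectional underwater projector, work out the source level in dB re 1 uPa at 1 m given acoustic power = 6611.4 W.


SL = 170.8 + 10*log10(6611.4) = 170.8 + 38.2 = 209.0

209.0 dB


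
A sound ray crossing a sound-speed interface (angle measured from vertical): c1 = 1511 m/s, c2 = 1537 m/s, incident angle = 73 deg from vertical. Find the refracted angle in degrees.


76.6 deg


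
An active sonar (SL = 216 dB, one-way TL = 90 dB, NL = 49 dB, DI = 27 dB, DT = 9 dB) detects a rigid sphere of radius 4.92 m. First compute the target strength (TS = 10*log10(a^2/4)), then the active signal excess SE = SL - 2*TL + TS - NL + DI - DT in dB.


Step 1: TS = 10*log10(4.92^2/4) = 7.82 dB
Step 2: SE = SL - 2*TL + TS - NL + DI - DT = 216 - 2*90 + (7.82) - 49 + 27 - 9 = 12.82

12.82 dB


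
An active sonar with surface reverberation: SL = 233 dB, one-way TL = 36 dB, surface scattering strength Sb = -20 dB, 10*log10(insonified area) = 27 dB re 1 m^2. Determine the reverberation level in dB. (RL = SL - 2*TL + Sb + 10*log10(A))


RL = SL - 2*TL + Sb + 10*log10(A) = 233 - 2*36 + (-20) + 27 = 168

168 dB


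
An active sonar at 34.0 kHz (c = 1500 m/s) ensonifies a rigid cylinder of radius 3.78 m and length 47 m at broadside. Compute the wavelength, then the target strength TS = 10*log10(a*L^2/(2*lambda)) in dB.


Step 1: lambda = c/f = 1500/34000 = 0.04412 m
Step 2: TS = 10*log10(a*L^2/(2*lambda)) = 10*log10(3.78*47^2/(2*0.04412)) = 49.76

49.76 dB


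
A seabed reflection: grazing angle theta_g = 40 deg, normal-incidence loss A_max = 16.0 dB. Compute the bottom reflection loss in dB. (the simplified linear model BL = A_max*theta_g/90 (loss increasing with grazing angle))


7.11 dB


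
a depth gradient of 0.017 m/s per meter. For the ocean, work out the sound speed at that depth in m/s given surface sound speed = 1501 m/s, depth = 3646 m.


c = 1501 + 0.017 * 3646 = 1562.982

1562.982 m/s


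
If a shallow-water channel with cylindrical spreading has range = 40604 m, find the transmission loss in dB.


TL = 10*log10(40604) = 46.09

46.09 dB


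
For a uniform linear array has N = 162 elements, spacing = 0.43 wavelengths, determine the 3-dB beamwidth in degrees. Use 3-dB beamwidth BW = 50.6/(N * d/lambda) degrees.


BW = 50.6 / (162 * 0.43) = 50.6 / 69.66 = 0.73

0.73 deg


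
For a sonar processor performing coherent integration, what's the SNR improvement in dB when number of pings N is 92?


Gain = 10*log10(92) = 19.64

19.64 dB


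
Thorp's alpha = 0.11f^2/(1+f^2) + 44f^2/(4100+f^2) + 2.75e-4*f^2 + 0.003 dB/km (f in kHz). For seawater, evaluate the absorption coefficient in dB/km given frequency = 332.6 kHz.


f^2 = 110622.76
alpha = 0.11*110622.76/(1+110622.76) + 44*110622.76/(4100+110622.76) + 2.75e-4*110622.76 + 0.003 = 72.962

72.962 dB/km


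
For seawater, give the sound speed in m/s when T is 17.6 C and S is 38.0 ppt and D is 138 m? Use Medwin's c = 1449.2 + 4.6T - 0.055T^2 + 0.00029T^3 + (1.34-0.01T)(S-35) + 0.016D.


c = 1449.2 + 4.6*17.6 - 0.055*17.6^2 + 0.00029*17.6^3 + (1.34 - 0.01*17.6)*(38.0 - 35) + 0.016*138 = 1520.4

1520.4 m/s


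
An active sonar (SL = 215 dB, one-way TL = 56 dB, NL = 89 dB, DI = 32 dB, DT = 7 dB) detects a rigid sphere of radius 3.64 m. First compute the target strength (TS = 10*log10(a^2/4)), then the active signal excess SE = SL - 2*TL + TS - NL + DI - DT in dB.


Step 1: TS = 10*log10(3.64^2/4) = 5.2 dB
Step 2: SE = SL - 2*TL + TS - NL + DI - DT = 215 - 2*56 + (5.2) - 89 + 32 - 7 = 44.2

44.2 dB


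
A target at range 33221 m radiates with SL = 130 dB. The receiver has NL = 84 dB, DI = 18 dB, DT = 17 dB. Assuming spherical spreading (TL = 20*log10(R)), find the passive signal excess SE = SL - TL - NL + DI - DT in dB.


Step 1: TL = 20*log10(33221) = 90.43 dB
Step 2: SE = 130 - 90.43 - 84 + 18 - 17 = -43.43

-43.43 dB


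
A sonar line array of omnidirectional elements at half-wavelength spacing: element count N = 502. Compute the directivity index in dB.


DI = 10*log10(502) = 27.01

27.01 dB


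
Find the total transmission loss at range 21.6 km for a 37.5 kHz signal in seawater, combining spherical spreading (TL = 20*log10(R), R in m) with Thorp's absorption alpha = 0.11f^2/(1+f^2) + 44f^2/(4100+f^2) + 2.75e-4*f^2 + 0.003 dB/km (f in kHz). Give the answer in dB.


Step 1 (Thorp): alpha = 0.11*1406.25/(1+1406.25) + 44*1406.25/(4100+1406.25) + 2.75e-4*1406.25 + 0.003 = 11.7369 dB/km
Step 2: TL_spread = 20*log10(21600) = 86.69 dB
Step 3: TL_abs = alpha*R = 11.7369 * 21.6 = 253.52 dB
Step 4: TL_total = 86.69 + 253.52 = 340.21

340.21 dB


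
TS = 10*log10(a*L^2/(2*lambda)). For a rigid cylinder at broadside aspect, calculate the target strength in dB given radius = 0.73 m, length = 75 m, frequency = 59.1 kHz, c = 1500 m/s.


lambda = 1500/59100 = 0.02538 m
TS = 10*log10(0.73*75^2/(2*0.02538)) = 49.08

49.08 dB


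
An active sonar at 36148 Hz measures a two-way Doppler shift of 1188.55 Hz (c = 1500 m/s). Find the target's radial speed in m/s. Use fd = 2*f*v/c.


24.66 m/s


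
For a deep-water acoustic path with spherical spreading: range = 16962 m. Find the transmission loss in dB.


84.59 dB


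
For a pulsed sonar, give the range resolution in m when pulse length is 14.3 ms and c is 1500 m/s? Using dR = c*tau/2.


dR = c*tau/2 = 1500 * 14.3e-3 / 2 = 10.725

10.725 m


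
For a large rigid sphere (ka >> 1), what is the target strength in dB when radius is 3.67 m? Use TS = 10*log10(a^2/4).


5.27 dB


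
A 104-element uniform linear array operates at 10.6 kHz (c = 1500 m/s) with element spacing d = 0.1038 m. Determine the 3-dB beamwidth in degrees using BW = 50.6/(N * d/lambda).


Step 1: lambda = 1500/10600 = 0.14151 m
Step 2: d/lambda = 0.1038/0.14151 = 0.7335
Step 3: BW = 50.6/(N * d/lambda) = 50.6/(104 * 0.7335) = 0.66

0.66 deg


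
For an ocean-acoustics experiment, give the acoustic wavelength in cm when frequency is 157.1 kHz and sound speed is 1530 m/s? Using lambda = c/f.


0.97 cm


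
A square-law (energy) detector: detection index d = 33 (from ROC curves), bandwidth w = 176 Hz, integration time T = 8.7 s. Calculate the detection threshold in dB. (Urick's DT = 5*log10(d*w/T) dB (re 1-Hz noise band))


DT = 5*log10(d*w/T) = 5*log10(33 * 176 / 8.7) = 5*log10(667.59) = 14.12

14.12 dB


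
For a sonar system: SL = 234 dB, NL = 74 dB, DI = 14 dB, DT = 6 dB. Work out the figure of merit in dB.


FOM = SL - NL + DI - DT = 234 - 74 + 14 - 6 = 168

168 dB


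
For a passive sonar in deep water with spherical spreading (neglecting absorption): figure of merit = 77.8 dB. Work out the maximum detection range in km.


At max range FOM = TL, so 20*log10(R) = 77.8
R = 10^(77.8/20) = 7762.47 m = 7.76 km

7.76 km


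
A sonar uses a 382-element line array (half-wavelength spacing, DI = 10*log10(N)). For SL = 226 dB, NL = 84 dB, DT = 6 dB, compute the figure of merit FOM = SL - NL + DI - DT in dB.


Step 1: DI = 10*log10(382) = 25.82 dB
Step 2: FOM = SL - NL + DI - DT = 226 - 84 + 25.82 - 6 = 161.82

161.82 dB


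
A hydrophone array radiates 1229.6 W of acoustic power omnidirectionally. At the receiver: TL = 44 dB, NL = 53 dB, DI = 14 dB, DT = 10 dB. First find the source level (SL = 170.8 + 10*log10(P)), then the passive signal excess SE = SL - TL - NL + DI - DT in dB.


Step 1: SL = 170.8 + 10*log10(1229.6) = 201.7 dB
Step 2: SE = SL - TL - NL + DI - DT = 201.7 - 44 - 53 + 14 - 10 = 108.7

108.7 dB


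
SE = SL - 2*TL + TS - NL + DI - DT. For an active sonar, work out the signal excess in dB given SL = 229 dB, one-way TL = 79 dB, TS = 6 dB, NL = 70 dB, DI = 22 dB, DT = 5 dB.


24 dB


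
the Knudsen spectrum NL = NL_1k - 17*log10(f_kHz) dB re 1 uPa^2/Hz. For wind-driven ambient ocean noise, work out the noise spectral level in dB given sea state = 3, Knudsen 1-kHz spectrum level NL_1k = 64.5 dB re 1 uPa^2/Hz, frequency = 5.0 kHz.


NL = NL_1k - 17*log10(f_kHz) = 64.5 - 17*log10(5.0) = 64.5 - (11.88) = 52.62

52.62 dB


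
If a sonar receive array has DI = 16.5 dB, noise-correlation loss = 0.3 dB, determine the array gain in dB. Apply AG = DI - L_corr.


AG = DI - L_corr = 16.5 - 0.3 = 16.2

16.2 dB


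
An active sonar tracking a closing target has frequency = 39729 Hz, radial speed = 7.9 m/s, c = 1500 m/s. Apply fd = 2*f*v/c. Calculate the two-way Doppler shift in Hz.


fd = 2*f*v/c = 2 * 39729 * 7.9 / 1500 = 418.48

418.48 Hz


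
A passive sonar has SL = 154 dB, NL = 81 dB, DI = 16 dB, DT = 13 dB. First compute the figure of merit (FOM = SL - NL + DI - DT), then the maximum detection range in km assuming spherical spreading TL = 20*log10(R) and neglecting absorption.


Step 1: FOM = SL - NL + DI - DT = 154 - 81 + 16 - 13 = 76 dB
Step 2: at max range FOM = TL = 20*log10(R), so R = 10^(76/20) = 6309.57 m = 6.31 km

6.31 km


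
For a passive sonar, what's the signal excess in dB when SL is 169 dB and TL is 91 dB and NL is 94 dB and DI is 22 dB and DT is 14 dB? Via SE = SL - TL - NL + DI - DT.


SE = SL - TL - NL + DI - DT = 169 - 91 - 94 + 22 - 14 = -8

-8 dB


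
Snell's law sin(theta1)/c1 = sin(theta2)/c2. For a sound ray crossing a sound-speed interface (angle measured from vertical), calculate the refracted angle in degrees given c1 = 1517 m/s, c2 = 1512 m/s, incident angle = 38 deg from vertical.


sin(theta2) = (c2/c1)*sin(theta1) = (1512/1517)*sin(38 deg) = 0.61363
theta2 = arcsin(0.61363) = 37.85

37.85 deg


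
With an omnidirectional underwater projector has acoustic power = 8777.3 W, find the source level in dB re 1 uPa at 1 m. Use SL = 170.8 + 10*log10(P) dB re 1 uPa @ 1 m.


210.23 dB


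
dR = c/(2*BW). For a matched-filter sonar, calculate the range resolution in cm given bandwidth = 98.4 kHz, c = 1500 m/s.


dR = c/(2*BW) = 1500 / (2 * 98.4e3) = 0.0076 m = 0.76 cm

0.76 cm


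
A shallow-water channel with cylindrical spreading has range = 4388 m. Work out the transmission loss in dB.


TL = 10*log10(4388) = 36.42

36.42 dB


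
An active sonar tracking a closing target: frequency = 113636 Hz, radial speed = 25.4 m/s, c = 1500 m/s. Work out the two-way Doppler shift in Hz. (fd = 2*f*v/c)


fd = 2*f*v/c = 2 * 113636 * 25.4 / 1500 = 3848.47

3848.47 Hz


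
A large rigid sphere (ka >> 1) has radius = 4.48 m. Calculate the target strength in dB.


TS = 10*log10(4.48^2 / 4) = 10*log10(5.0176) = 7.0

7.0 dB


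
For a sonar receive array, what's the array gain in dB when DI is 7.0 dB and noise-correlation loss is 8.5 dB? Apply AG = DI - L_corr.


AG = DI - L_corr = 7.0 - 8.5 = -1.5

-1.5 dB


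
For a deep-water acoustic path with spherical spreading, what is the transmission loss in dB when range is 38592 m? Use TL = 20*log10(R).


TL = 20*log10(38592) = 91.73

91.73 dB


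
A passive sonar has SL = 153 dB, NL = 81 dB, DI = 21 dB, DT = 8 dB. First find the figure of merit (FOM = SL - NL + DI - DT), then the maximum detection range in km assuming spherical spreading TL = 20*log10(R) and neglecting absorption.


Step 1: FOM = SL - NL + DI - DT = 153 - 81 + 21 - 8 = 85 dB
Step 2: at max range FOM = TL = 20*log10(R), so R = 10^(85/20) = 17782.79 m = 17.78 km

17.78 km


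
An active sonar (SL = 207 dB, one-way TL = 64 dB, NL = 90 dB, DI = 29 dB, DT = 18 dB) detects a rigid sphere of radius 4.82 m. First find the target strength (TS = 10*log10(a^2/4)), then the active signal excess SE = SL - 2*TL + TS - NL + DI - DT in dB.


Step 1: TS = 10*log10(4.82^2/4) = 7.64 dB
Step 2: SE = SL - 2*TL + TS - NL + DI - DT = 207 - 2*64 + (7.64) - 90 + 29 - 18 = 7.64

7.64 dB


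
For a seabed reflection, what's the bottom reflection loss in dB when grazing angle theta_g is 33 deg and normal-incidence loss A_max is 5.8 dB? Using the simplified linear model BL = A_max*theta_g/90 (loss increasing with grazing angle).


BL = A_max * theta_g / 90 = 5.8 * 33 / 90 = 2.13

2.13 dB


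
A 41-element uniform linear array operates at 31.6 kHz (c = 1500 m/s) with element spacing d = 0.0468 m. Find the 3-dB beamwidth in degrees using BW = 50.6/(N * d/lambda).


Step 1: lambda = 1500/31600 = 0.04747 m
Step 2: d/lambda = 0.0468/0.04747 = 0.9859
Step 3: BW = 50.6/(N * d/lambda) = 50.6/(41 * 0.9859) = 1.25

1.25 deg


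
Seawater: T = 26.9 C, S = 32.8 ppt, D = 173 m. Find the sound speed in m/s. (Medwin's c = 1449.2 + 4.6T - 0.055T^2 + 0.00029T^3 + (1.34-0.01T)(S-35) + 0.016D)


1539.2 m/s


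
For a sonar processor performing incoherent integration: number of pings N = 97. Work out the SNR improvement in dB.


9.93 dB


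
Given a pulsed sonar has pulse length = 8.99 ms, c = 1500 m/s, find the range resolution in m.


dR = c*tau/2 = 1500 * 8.99e-3 / 2 = 6.7425

6.7425 m


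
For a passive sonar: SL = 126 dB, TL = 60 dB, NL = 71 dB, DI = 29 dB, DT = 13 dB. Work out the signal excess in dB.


SE = SL - TL - NL + DI - DT = 126 - 60 - 71 + 29 - 13 = 11

11 dB


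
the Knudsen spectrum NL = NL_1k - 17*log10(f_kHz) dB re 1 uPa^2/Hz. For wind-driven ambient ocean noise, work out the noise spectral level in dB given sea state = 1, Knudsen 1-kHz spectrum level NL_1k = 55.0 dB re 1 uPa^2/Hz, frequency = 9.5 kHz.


NL = NL_1k - 17*log10(f_kHz) = 55.0 - 17*log10(9.5) = 55.0 - (16.62) = 38.38

38.38 dB


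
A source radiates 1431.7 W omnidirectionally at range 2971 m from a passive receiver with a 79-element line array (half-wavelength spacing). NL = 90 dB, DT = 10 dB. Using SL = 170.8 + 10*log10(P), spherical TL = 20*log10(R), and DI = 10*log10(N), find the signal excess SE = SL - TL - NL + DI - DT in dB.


Step 1: SL = 170.8 + 10*log10(1431.7) = 202.36 dB
Step 2: TL = 20*log10(2971) = 69.46 dB
Step 3: DI = 10*log10(79) = 18.98 dB
Step 4: SE = SL - TL - NL + DI - DT = 202.36 - 69.46 - 90 + 18.98 - 10 = 51.88

51.88 dB


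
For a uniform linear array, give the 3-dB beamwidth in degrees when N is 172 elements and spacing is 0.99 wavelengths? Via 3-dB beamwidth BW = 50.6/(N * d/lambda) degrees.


BW = 50.6 / (172 * 0.99) = 50.6 / 170.28 = 0.3

0.3 deg


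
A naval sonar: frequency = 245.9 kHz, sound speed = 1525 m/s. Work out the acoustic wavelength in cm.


lambda = c/f = 1525 / 245900 = 0.0062 m = 0.62 cm

0.62 cm


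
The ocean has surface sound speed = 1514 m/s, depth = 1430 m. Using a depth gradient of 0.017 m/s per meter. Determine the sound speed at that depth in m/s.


1538.31 m/s


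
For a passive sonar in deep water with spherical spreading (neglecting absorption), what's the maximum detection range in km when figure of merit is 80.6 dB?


At max range FOM = TL, so 20*log10(R) = 80.6
R = 10^(80.6/20) = 10715.19 m = 10.72 km

10.72 km


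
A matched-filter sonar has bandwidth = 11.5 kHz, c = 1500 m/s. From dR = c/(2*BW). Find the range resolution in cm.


dR = c/(2*BW) = 1500 / (2 * 11.5e3) = 0.0652 m = 6.52 cm

6.52 cm


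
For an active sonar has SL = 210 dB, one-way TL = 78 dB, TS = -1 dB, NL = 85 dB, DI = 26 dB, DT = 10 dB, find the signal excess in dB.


-16 dB


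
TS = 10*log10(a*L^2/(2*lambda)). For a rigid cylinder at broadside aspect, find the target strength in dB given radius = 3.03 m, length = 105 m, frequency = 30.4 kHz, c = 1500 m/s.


lambda = 1500/30400 = 0.04934 m
TS = 10*log10(3.03*105^2/(2*0.04934)) = 55.3

55.3 dB


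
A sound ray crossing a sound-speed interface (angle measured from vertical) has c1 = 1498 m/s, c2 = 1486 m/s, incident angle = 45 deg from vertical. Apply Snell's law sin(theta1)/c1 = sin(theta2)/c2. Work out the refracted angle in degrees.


sin(theta2) = (c2/c1)*sin(theta1) = (1486/1498)*sin(45 deg) = 0.70144
theta2 = arcsin(0.70144) = 44.54

44.54 deg


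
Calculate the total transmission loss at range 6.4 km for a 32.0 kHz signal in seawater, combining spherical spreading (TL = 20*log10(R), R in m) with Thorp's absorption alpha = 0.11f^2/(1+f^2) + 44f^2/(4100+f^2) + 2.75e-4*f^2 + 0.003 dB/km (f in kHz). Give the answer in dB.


Step 1 (Thorp): alpha = 0.11*1024.0/(1+1024.0) + 44*1024.0/(4100+1024.0) + 2.75e-4*1024.0 + 0.003 = 9.1876 dB/km
Step 2: TL_spread = 20*log10(6400) = 76.12 dB
Step 3: TL_abs = alpha*R = 9.1876 * 6.4 = 58.8 dB
Step 4: TL_total = 76.12 + 58.8 = 134.92

134.92 dB


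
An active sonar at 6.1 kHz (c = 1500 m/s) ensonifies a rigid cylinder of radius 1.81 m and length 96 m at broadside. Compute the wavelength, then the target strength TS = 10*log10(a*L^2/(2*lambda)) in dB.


Step 1: lambda = c/f = 1500/6100 = 0.2459 m
Step 2: TS = 10*log10(a*L^2/(2*lambda)) = 10*log10(1.81*96^2/(2*0.2459)) = 45.3

45.3 dB


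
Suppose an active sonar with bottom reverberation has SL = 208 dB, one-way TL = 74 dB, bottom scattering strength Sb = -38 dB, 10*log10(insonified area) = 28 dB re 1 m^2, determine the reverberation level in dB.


RL = SL - 2*TL + Sb + 10*log10(A) = 208 - 2*74 + (-38) + 28 = 50

50 dB


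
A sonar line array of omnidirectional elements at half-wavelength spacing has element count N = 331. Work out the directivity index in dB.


DI = 10*log10(331) = 25.2

25.2 dB


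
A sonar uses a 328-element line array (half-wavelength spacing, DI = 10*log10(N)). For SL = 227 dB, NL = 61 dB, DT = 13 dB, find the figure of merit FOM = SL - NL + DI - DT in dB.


Step 1: DI = 10*log10(328) = 25.16 dB
Step 2: FOM = SL - NL + DI - DT = 227 - 61 + 25.16 - 13 = 178.16

178.16 dB


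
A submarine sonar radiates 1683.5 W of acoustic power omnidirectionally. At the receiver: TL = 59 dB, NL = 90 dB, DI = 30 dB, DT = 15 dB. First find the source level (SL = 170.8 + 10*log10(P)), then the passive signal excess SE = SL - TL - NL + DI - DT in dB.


Step 1: SL = 170.8 + 10*log10(1683.5) = 203.06 dB
Step 2: SE = SL - TL - NL + DI - DT = 203.06 - 59 - 90 + 30 - 15 = 69.06

69.06 dB


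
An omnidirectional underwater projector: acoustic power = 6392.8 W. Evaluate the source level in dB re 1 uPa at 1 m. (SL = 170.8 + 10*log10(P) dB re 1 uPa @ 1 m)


208.86 dB


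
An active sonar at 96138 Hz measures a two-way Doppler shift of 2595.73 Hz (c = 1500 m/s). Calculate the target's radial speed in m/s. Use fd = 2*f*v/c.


From fd = 2*f*v/c, v = c*fd/(2*f) = 1500 * 2595.73 / (2*96138) = 20.25

20.25 m/s


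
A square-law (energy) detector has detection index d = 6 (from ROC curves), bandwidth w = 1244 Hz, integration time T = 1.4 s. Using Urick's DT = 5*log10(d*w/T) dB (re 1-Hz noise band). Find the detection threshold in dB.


DT = 5*log10(d*w/T) = 5*log10(6 * 1244 / 1.4) = 5*log10(5331.43) = 18.63

18.63 dB


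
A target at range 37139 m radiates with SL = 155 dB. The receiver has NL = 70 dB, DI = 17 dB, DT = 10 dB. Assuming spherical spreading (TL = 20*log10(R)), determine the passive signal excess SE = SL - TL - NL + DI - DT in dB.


Step 1: TL = 20*log10(37139) = 91.4 dB
Step 2: SE = 155 - 91.4 - 70 + 17 - 10 = 0.6

0.6 dB


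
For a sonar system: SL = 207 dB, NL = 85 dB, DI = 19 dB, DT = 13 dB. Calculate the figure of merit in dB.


FOM = SL - NL + DI - DT = 207 - 85 + 19 - 13 = 128

128 dB


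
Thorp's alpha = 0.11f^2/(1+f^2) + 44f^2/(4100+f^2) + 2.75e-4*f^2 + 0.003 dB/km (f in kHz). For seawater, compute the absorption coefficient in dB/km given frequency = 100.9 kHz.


34.28 dB/km


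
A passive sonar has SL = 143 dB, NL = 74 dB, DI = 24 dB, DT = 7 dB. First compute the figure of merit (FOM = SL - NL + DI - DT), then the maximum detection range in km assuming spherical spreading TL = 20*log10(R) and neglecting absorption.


Step 1: FOM = SL - NL + DI - DT = 143 - 74 + 24 - 7 = 86 dB
Step 2: at max range FOM = TL = 20*log10(R), so R = 10^(86/20) = 19952.62 m = 19.95 km

19.95 km


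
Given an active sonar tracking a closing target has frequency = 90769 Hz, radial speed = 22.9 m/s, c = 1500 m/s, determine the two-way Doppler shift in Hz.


fd = 2*f*v/c = 2 * 90769 * 22.9 / 1500 = 2771.48

2771.48 Hz


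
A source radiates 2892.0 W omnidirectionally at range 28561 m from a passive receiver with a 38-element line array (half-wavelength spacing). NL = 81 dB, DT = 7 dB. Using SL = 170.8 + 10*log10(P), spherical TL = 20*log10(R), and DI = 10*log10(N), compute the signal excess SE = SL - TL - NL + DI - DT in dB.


Step 1: SL = 170.8 + 10*log10(2892.0) = 205.41 dB
Step 2: TL = 20*log10(28561) = 89.12 dB
Step 3: DI = 10*log10(38) = 15.8 dB
Step 4: SE = SL - TL - NL + DI - DT = 205.41 - 89.12 - 81 + 15.8 - 7 = 44.09

44.09 dB
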